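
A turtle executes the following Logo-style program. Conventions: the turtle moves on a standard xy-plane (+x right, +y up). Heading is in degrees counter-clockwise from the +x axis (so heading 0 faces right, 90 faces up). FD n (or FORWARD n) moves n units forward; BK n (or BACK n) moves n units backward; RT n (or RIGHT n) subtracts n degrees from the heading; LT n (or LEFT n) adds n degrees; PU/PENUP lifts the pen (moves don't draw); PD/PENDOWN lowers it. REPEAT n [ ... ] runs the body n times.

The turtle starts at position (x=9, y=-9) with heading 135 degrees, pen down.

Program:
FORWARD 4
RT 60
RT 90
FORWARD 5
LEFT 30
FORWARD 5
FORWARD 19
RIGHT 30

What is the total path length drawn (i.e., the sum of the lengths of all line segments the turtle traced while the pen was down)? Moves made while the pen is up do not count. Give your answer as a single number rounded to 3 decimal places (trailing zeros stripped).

Executing turtle program step by step:
Start: pos=(9,-9), heading=135, pen down
FD 4: (9,-9) -> (6.172,-6.172) [heading=135, draw]
RT 60: heading 135 -> 75
RT 90: heading 75 -> 345
FD 5: (6.172,-6.172) -> (11.001,-7.466) [heading=345, draw]
LT 30: heading 345 -> 15
FD 5: (11.001,-7.466) -> (15.831,-6.172) [heading=15, draw]
FD 19: (15.831,-6.172) -> (34.183,-1.254) [heading=15, draw]
RT 30: heading 15 -> 345
Final: pos=(34.183,-1.254), heading=345, 4 segment(s) drawn

Segment lengths:
  seg 1: (9,-9) -> (6.172,-6.172), length = 4
  seg 2: (6.172,-6.172) -> (11.001,-7.466), length = 5
  seg 3: (11.001,-7.466) -> (15.831,-6.172), length = 5
  seg 4: (15.831,-6.172) -> (34.183,-1.254), length = 19
Total = 33

Answer: 33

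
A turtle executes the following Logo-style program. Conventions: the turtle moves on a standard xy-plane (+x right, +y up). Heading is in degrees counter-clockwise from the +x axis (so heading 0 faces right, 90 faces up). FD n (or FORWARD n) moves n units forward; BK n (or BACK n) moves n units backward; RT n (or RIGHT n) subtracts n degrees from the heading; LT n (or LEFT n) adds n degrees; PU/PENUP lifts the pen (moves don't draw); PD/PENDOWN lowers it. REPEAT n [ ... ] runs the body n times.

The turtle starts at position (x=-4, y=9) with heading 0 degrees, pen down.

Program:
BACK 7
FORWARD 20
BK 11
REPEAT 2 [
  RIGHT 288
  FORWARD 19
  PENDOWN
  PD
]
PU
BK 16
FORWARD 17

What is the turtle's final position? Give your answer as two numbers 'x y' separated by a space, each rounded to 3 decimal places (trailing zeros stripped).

Answer: -12.309 38.826

Derivation:
Executing turtle program step by step:
Start: pos=(-4,9), heading=0, pen down
BK 7: (-4,9) -> (-11,9) [heading=0, draw]
FD 20: (-11,9) -> (9,9) [heading=0, draw]
BK 11: (9,9) -> (-2,9) [heading=0, draw]
REPEAT 2 [
  -- iteration 1/2 --
  RT 288: heading 0 -> 72
  FD 19: (-2,9) -> (3.871,27.07) [heading=72, draw]
  PD: pen down
  PD: pen down
  -- iteration 2/2 --
  RT 288: heading 72 -> 144
  FD 19: (3.871,27.07) -> (-11.5,38.238) [heading=144, draw]
  PD: pen down
  PD: pen down
]
PU: pen up
BK 16: (-11.5,38.238) -> (1.444,28.833) [heading=144, move]
FD 17: (1.444,28.833) -> (-12.309,38.826) [heading=144, move]
Final: pos=(-12.309,38.826), heading=144, 5 segment(s) drawn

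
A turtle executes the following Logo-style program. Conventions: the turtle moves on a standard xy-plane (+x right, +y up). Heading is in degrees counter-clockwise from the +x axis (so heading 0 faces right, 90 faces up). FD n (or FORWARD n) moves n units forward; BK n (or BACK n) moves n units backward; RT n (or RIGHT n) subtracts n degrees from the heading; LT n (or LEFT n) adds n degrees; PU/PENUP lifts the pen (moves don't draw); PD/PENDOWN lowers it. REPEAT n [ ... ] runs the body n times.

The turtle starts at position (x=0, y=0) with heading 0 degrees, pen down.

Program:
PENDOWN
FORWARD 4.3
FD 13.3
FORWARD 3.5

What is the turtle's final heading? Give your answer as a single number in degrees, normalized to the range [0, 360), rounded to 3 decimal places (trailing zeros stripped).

Answer: 0

Derivation:
Executing turtle program step by step:
Start: pos=(0,0), heading=0, pen down
PD: pen down
FD 4.3: (0,0) -> (4.3,0) [heading=0, draw]
FD 13.3: (4.3,0) -> (17.6,0) [heading=0, draw]
FD 3.5: (17.6,0) -> (21.1,0) [heading=0, draw]
Final: pos=(21.1,0), heading=0, 3 segment(s) drawn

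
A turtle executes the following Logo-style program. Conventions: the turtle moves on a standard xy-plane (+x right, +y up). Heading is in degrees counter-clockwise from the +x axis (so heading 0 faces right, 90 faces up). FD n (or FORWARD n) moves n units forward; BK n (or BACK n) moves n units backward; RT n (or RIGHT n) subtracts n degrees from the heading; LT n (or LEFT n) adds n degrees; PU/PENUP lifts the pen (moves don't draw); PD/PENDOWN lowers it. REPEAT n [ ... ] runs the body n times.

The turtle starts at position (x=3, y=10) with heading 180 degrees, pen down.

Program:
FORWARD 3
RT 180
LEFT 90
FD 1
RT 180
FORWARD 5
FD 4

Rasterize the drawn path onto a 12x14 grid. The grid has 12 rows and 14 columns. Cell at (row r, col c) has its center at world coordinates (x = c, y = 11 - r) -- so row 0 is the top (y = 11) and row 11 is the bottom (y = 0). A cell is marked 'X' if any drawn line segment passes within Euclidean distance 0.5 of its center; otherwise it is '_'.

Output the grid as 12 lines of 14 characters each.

Segment 0: (3,10) -> (0,10)
Segment 1: (0,10) -> (0,11)
Segment 2: (0,11) -> (0,6)
Segment 3: (0,6) -> (0,2)

Answer: X_____________
XXXX__________
X_____________
X_____________
X_____________
X_____________
X_____________
X_____________
X_____________
X_____________
______________
______________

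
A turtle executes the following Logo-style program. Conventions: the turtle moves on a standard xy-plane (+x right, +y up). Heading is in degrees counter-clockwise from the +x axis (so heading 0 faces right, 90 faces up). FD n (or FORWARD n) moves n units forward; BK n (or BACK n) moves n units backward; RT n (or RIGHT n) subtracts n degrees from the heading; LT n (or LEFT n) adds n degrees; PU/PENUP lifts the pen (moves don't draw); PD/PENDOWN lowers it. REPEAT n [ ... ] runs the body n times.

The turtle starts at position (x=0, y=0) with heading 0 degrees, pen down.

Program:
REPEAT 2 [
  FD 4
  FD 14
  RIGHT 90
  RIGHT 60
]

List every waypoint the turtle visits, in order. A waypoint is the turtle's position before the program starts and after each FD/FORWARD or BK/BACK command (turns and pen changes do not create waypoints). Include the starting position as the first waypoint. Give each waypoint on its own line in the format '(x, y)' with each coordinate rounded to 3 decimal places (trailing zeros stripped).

Answer: (0, 0)
(4, 0)
(18, 0)
(14.536, -2)
(2.412, -9)

Derivation:
Executing turtle program step by step:
Start: pos=(0,0), heading=0, pen down
REPEAT 2 [
  -- iteration 1/2 --
  FD 4: (0,0) -> (4,0) [heading=0, draw]
  FD 14: (4,0) -> (18,0) [heading=0, draw]
  RT 90: heading 0 -> 270
  RT 60: heading 270 -> 210
  -- iteration 2/2 --
  FD 4: (18,0) -> (14.536,-2) [heading=210, draw]
  FD 14: (14.536,-2) -> (2.412,-9) [heading=210, draw]
  RT 90: heading 210 -> 120
  RT 60: heading 120 -> 60
]
Final: pos=(2.412,-9), heading=60, 4 segment(s) drawn
Waypoints (5 total):
(0, 0)
(4, 0)
(18, 0)
(14.536, -2)
(2.412, -9)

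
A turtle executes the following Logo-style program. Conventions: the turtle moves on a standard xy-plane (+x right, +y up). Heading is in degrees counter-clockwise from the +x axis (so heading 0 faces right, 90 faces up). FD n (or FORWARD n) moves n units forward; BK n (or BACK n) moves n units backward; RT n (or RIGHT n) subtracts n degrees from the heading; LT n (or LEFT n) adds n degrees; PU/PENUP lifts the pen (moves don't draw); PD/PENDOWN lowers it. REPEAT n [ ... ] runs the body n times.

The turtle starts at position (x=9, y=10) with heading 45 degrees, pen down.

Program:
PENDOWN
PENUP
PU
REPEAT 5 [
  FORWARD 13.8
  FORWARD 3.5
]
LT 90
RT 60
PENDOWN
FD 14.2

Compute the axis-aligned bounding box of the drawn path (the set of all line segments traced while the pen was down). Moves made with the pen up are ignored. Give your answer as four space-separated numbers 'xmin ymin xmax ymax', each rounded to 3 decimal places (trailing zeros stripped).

Answer: 70.165 71.165 73.84 84.881

Derivation:
Executing turtle program step by step:
Start: pos=(9,10), heading=45, pen down
PD: pen down
PU: pen up
PU: pen up
REPEAT 5 [
  -- iteration 1/5 --
  FD 13.8: (9,10) -> (18.758,19.758) [heading=45, move]
  FD 3.5: (18.758,19.758) -> (21.233,22.233) [heading=45, move]
  -- iteration 2/5 --
  FD 13.8: (21.233,22.233) -> (30.991,31.991) [heading=45, move]
  FD 3.5: (30.991,31.991) -> (33.466,34.466) [heading=45, move]
  -- iteration 3/5 --
  FD 13.8: (33.466,34.466) -> (43.224,44.224) [heading=45, move]
  FD 3.5: (43.224,44.224) -> (45.699,46.699) [heading=45, move]
  -- iteration 4/5 --
  FD 13.8: (45.699,46.699) -> (55.457,56.457) [heading=45, move]
  FD 3.5: (55.457,56.457) -> (57.932,58.932) [heading=45, move]
  -- iteration 5/5 --
  FD 13.8: (57.932,58.932) -> (67.69,68.69) [heading=45, move]
  FD 3.5: (67.69,68.69) -> (70.165,71.165) [heading=45, move]
]
LT 90: heading 45 -> 135
RT 60: heading 135 -> 75
PD: pen down
FD 14.2: (70.165,71.165) -> (73.84,84.881) [heading=75, draw]
Final: pos=(73.84,84.881), heading=75, 1 segment(s) drawn

Segment endpoints: x in {70.165, 73.84}, y in {71.165, 84.881}
xmin=70.165, ymin=71.165, xmax=73.84, ymax=84.881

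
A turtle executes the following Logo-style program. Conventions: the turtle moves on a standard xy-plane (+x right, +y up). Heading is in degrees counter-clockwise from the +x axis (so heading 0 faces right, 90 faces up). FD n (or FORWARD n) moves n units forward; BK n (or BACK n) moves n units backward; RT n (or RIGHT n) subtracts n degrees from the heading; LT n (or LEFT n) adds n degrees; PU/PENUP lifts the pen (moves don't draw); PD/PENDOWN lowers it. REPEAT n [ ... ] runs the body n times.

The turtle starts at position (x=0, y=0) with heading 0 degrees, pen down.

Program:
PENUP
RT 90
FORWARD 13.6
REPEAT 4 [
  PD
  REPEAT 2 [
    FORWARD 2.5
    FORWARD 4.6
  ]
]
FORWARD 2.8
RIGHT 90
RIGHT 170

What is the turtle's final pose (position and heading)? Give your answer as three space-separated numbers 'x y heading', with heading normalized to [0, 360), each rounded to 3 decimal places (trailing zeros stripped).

Executing turtle program step by step:
Start: pos=(0,0), heading=0, pen down
PU: pen up
RT 90: heading 0 -> 270
FD 13.6: (0,0) -> (0,-13.6) [heading=270, move]
REPEAT 4 [
  -- iteration 1/4 --
  PD: pen down
  REPEAT 2 [
    -- iteration 1/2 --
    FD 2.5: (0,-13.6) -> (0,-16.1) [heading=270, draw]
    FD 4.6: (0,-16.1) -> (0,-20.7) [heading=270, draw]
    -- iteration 2/2 --
    FD 2.5: (0,-20.7) -> (0,-23.2) [heading=270, draw]
    FD 4.6: (0,-23.2) -> (0,-27.8) [heading=270, draw]
  ]
  -- iteration 2/4 --
  PD: pen down
  REPEAT 2 [
    -- iteration 1/2 --
    FD 2.5: (0,-27.8) -> (0,-30.3) [heading=270, draw]
    FD 4.6: (0,-30.3) -> (0,-34.9) [heading=270, draw]
    -- iteration 2/2 --
    FD 2.5: (0,-34.9) -> (0,-37.4) [heading=270, draw]
    FD 4.6: (0,-37.4) -> (0,-42) [heading=270, draw]
  ]
  -- iteration 3/4 --
  PD: pen down
  REPEAT 2 [
    -- iteration 1/2 --
    FD 2.5: (0,-42) -> (0,-44.5) [heading=270, draw]
    FD 4.6: (0,-44.5) -> (0,-49.1) [heading=270, draw]
    -- iteration 2/2 --
    FD 2.5: (0,-49.1) -> (0,-51.6) [heading=270, draw]
    FD 4.6: (0,-51.6) -> (0,-56.2) [heading=270, draw]
  ]
  -- iteration 4/4 --
  PD: pen down
  REPEAT 2 [
    -- iteration 1/2 --
    FD 2.5: (0,-56.2) -> (0,-58.7) [heading=270, draw]
    FD 4.6: (0,-58.7) -> (0,-63.3) [heading=270, draw]
    -- iteration 2/2 --
    FD 2.5: (0,-63.3) -> (0,-65.8) [heading=270, draw]
    FD 4.6: (0,-65.8) -> (0,-70.4) [heading=270, draw]
  ]
]
FD 2.8: (0,-70.4) -> (0,-73.2) [heading=270, draw]
RT 90: heading 270 -> 180
RT 170: heading 180 -> 10
Final: pos=(0,-73.2), heading=10, 17 segment(s) drawn

Answer: 0 -73.2 10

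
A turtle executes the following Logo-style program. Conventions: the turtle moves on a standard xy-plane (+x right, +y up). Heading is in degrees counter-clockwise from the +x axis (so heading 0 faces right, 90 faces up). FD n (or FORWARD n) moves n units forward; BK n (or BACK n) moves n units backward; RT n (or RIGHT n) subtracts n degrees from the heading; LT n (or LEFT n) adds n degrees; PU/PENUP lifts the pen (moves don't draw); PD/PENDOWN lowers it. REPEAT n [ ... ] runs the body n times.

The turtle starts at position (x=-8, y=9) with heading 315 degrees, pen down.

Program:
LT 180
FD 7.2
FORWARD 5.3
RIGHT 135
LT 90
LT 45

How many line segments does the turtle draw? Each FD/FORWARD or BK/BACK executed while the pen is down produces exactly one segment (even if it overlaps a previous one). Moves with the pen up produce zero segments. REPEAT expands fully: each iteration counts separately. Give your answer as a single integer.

Answer: 2

Derivation:
Executing turtle program step by step:
Start: pos=(-8,9), heading=315, pen down
LT 180: heading 315 -> 135
FD 7.2: (-8,9) -> (-13.091,14.091) [heading=135, draw]
FD 5.3: (-13.091,14.091) -> (-16.839,17.839) [heading=135, draw]
RT 135: heading 135 -> 0
LT 90: heading 0 -> 90
LT 45: heading 90 -> 135
Final: pos=(-16.839,17.839), heading=135, 2 segment(s) drawn
Segments drawn: 2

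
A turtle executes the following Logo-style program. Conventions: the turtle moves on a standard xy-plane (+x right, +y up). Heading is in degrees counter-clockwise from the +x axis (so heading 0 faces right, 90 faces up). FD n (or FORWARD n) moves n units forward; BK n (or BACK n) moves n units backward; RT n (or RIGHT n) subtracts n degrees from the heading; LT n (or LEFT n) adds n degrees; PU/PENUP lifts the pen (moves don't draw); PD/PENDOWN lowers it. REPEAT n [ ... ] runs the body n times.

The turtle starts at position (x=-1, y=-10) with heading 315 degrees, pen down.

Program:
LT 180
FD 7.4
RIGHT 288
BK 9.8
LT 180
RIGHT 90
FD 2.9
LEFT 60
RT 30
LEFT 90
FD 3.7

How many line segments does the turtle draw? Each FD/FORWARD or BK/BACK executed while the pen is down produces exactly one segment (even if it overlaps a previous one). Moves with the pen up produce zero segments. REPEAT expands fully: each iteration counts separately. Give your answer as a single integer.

Answer: 4

Derivation:
Executing turtle program step by step:
Start: pos=(-1,-10), heading=315, pen down
LT 180: heading 315 -> 135
FD 7.4: (-1,-10) -> (-6.233,-4.767) [heading=135, draw]
RT 288: heading 135 -> 207
BK 9.8: (-6.233,-4.767) -> (2.499,-0.318) [heading=207, draw]
LT 180: heading 207 -> 27
RT 90: heading 27 -> 297
FD 2.9: (2.499,-0.318) -> (3.816,-2.902) [heading=297, draw]
LT 60: heading 297 -> 357
RT 30: heading 357 -> 327
LT 90: heading 327 -> 57
FD 3.7: (3.816,-2.902) -> (5.831,0.201) [heading=57, draw]
Final: pos=(5.831,0.201), heading=57, 4 segment(s) drawn
Segments drawn: 4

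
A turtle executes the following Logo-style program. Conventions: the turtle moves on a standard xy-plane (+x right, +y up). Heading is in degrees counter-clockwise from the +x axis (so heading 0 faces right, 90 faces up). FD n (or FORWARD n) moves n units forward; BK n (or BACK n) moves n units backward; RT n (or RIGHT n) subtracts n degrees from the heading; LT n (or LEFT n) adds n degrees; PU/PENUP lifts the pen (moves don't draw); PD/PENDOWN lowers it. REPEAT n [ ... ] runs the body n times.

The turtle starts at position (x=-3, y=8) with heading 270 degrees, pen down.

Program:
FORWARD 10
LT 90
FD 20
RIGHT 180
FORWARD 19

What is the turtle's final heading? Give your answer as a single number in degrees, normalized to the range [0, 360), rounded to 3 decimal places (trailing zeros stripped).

Answer: 180

Derivation:
Executing turtle program step by step:
Start: pos=(-3,8), heading=270, pen down
FD 10: (-3,8) -> (-3,-2) [heading=270, draw]
LT 90: heading 270 -> 0
FD 20: (-3,-2) -> (17,-2) [heading=0, draw]
RT 180: heading 0 -> 180
FD 19: (17,-2) -> (-2,-2) [heading=180, draw]
Final: pos=(-2,-2), heading=180, 3 segment(s) drawn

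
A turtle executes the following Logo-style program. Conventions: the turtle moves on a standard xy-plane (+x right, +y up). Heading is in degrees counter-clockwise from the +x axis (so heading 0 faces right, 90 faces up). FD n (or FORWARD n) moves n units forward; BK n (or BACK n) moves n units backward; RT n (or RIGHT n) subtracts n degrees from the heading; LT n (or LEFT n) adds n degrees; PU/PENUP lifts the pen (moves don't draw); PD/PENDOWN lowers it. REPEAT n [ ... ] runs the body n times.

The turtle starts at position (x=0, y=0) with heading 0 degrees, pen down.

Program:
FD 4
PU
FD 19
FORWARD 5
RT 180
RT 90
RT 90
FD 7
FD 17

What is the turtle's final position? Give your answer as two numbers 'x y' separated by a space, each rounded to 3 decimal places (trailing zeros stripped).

Executing turtle program step by step:
Start: pos=(0,0), heading=0, pen down
FD 4: (0,0) -> (4,0) [heading=0, draw]
PU: pen up
FD 19: (4,0) -> (23,0) [heading=0, move]
FD 5: (23,0) -> (28,0) [heading=0, move]
RT 180: heading 0 -> 180
RT 90: heading 180 -> 90
RT 90: heading 90 -> 0
FD 7: (28,0) -> (35,0) [heading=0, move]
FD 17: (35,0) -> (52,0) [heading=0, move]
Final: pos=(52,0), heading=0, 1 segment(s) drawn

Answer: 52 0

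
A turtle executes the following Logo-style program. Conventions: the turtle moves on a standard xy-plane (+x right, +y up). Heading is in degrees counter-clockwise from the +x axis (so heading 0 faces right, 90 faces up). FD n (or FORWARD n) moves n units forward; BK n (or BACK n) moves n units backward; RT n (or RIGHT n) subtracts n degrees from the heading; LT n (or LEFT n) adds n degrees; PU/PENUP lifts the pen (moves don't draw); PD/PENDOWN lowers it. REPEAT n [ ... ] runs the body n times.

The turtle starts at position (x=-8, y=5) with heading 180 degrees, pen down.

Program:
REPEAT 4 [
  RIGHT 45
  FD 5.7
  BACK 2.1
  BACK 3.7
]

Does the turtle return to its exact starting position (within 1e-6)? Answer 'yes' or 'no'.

Answer: no

Derivation:
Executing turtle program step by step:
Start: pos=(-8,5), heading=180, pen down
REPEAT 4 [
  -- iteration 1/4 --
  RT 45: heading 180 -> 135
  FD 5.7: (-8,5) -> (-12.031,9.031) [heading=135, draw]
  BK 2.1: (-12.031,9.031) -> (-10.546,7.546) [heading=135, draw]
  BK 3.7: (-10.546,7.546) -> (-7.929,4.929) [heading=135, draw]
  -- iteration 2/4 --
  RT 45: heading 135 -> 90
  FD 5.7: (-7.929,4.929) -> (-7.929,10.629) [heading=90, draw]
  BK 2.1: (-7.929,10.629) -> (-7.929,8.529) [heading=90, draw]
  BK 3.7: (-7.929,8.529) -> (-7.929,4.829) [heading=90, draw]
  -- iteration 3/4 --
  RT 45: heading 90 -> 45
  FD 5.7: (-7.929,4.829) -> (-3.899,8.86) [heading=45, draw]
  BK 2.1: (-3.899,8.86) -> (-5.384,7.375) [heading=45, draw]
  BK 3.7: (-5.384,7.375) -> (-8,4.759) [heading=45, draw]
  -- iteration 4/4 --
  RT 45: heading 45 -> 0
  FD 5.7: (-8,4.759) -> (-2.3,4.759) [heading=0, draw]
  BK 2.1: (-2.3,4.759) -> (-4.4,4.759) [heading=0, draw]
  BK 3.7: (-4.4,4.759) -> (-8.1,4.759) [heading=0, draw]
]
Final: pos=(-8.1,4.759), heading=0, 12 segment(s) drawn

Start position: (-8, 5)
Final position: (-8.1, 4.759)
Distance = 0.261; >= 1e-6 -> NOT closed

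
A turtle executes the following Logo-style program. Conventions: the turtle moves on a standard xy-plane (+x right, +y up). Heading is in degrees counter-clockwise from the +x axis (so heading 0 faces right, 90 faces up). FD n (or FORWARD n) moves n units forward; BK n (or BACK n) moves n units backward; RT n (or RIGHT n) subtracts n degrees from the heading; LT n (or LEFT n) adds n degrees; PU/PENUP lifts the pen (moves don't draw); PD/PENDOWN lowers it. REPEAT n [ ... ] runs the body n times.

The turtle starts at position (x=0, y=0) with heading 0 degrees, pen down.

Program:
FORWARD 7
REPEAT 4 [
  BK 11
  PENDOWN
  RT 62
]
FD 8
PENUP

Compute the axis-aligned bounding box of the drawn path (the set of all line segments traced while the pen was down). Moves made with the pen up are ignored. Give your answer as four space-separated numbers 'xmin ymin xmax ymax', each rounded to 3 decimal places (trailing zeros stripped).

Answer: -9.164 0 7.927 25.099

Derivation:
Executing turtle program step by step:
Start: pos=(0,0), heading=0, pen down
FD 7: (0,0) -> (7,0) [heading=0, draw]
REPEAT 4 [
  -- iteration 1/4 --
  BK 11: (7,0) -> (-4,0) [heading=0, draw]
  PD: pen down
  RT 62: heading 0 -> 298
  -- iteration 2/4 --
  BK 11: (-4,0) -> (-9.164,9.712) [heading=298, draw]
  PD: pen down
  RT 62: heading 298 -> 236
  -- iteration 3/4 --
  BK 11: (-9.164,9.712) -> (-3.013,18.832) [heading=236, draw]
  PD: pen down
  RT 62: heading 236 -> 174
  -- iteration 4/4 --
  BK 11: (-3.013,18.832) -> (7.927,17.682) [heading=174, draw]
  PD: pen down
  RT 62: heading 174 -> 112
]
FD 8: (7.927,17.682) -> (4.93,25.099) [heading=112, draw]
PU: pen up
Final: pos=(4.93,25.099), heading=112, 6 segment(s) drawn

Segment endpoints: x in {-9.164, -4, -3.013, 0, 4.93, 7, 7.927}, y in {0, 9.712, 17.682, 18.832, 25.099}
xmin=-9.164, ymin=0, xmax=7.927, ymax=25.099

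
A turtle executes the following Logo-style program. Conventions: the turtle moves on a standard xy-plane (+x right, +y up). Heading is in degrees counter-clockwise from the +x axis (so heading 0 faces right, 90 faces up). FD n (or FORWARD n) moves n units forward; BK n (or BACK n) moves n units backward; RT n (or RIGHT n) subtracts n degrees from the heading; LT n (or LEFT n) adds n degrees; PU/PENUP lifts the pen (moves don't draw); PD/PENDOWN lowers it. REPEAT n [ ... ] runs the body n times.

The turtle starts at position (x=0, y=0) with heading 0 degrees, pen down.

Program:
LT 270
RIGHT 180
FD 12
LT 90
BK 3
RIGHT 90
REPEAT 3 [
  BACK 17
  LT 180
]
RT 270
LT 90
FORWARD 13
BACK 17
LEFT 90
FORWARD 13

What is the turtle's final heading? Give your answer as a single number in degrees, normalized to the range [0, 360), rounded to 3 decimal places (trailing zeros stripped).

Executing turtle program step by step:
Start: pos=(0,0), heading=0, pen down
LT 270: heading 0 -> 270
RT 180: heading 270 -> 90
FD 12: (0,0) -> (0,12) [heading=90, draw]
LT 90: heading 90 -> 180
BK 3: (0,12) -> (3,12) [heading=180, draw]
RT 90: heading 180 -> 90
REPEAT 3 [
  -- iteration 1/3 --
  BK 17: (3,12) -> (3,-5) [heading=90, draw]
  LT 180: heading 90 -> 270
  -- iteration 2/3 --
  BK 17: (3,-5) -> (3,12) [heading=270, draw]
  LT 180: heading 270 -> 90
  -- iteration 3/3 --
  BK 17: (3,12) -> (3,-5) [heading=90, draw]
  LT 180: heading 90 -> 270
]
RT 270: heading 270 -> 0
LT 90: heading 0 -> 90
FD 13: (3,-5) -> (3,8) [heading=90, draw]
BK 17: (3,8) -> (3,-9) [heading=90, draw]
LT 90: heading 90 -> 180
FD 13: (3,-9) -> (-10,-9) [heading=180, draw]
Final: pos=(-10,-9), heading=180, 8 segment(s) drawn

Answer: 180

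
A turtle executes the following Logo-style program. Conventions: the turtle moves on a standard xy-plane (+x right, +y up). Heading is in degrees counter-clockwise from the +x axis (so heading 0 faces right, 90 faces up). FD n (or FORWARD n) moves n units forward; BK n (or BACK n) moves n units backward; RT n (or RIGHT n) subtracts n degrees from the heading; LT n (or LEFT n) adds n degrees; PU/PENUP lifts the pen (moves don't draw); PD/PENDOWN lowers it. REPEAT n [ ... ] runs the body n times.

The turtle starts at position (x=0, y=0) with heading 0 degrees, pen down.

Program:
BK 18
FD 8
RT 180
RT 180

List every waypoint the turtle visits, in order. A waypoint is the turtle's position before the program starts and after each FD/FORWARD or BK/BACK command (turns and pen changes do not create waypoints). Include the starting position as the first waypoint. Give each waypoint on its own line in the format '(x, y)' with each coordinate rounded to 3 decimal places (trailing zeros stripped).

Answer: (0, 0)
(-18, 0)
(-10, 0)

Derivation:
Executing turtle program step by step:
Start: pos=(0,0), heading=0, pen down
BK 18: (0,0) -> (-18,0) [heading=0, draw]
FD 8: (-18,0) -> (-10,0) [heading=0, draw]
RT 180: heading 0 -> 180
RT 180: heading 180 -> 0
Final: pos=(-10,0), heading=0, 2 segment(s) drawn
Waypoints (3 total):
(0, 0)
(-18, 0)
(-10, 0)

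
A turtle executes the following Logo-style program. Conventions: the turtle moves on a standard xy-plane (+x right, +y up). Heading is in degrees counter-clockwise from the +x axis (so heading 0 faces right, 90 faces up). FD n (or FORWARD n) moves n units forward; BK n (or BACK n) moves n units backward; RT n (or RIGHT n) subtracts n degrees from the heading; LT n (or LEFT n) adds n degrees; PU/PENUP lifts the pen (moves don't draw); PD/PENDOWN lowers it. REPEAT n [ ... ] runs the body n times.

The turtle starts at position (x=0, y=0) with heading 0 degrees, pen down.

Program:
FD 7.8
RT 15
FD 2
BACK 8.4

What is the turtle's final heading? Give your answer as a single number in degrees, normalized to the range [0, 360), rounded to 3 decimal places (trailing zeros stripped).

Executing turtle program step by step:
Start: pos=(0,0), heading=0, pen down
FD 7.8: (0,0) -> (7.8,0) [heading=0, draw]
RT 15: heading 0 -> 345
FD 2: (7.8,0) -> (9.732,-0.518) [heading=345, draw]
BK 8.4: (9.732,-0.518) -> (1.618,1.656) [heading=345, draw]
Final: pos=(1.618,1.656), heading=345, 3 segment(s) drawn

Answer: 345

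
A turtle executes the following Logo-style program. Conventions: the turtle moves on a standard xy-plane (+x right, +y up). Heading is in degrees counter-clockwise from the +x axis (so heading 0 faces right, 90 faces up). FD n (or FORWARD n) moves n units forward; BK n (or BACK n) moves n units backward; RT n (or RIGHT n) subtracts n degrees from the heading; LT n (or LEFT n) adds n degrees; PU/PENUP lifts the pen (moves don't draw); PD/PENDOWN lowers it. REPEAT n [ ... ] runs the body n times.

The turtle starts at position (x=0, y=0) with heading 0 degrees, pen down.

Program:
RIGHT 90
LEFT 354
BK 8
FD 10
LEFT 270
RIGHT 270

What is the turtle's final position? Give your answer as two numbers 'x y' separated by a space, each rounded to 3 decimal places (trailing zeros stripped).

Executing turtle program step by step:
Start: pos=(0,0), heading=0, pen down
RT 90: heading 0 -> 270
LT 354: heading 270 -> 264
BK 8: (0,0) -> (0.836,7.956) [heading=264, draw]
FD 10: (0.836,7.956) -> (-0.209,-1.989) [heading=264, draw]
LT 270: heading 264 -> 174
RT 270: heading 174 -> 264
Final: pos=(-0.209,-1.989), heading=264, 2 segment(s) drawn

Answer: -0.209 -1.989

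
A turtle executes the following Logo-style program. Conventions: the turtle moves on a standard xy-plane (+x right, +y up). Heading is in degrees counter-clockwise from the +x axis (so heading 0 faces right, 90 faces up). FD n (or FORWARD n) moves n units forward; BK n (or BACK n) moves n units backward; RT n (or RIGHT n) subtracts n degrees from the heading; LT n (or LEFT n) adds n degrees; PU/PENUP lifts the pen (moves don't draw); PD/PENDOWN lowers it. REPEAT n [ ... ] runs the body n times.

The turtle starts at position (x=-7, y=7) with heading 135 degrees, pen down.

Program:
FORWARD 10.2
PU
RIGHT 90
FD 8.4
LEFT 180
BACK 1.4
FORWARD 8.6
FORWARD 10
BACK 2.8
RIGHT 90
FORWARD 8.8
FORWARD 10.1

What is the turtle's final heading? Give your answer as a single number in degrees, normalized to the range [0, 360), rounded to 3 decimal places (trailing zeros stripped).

Answer: 135

Derivation:
Executing turtle program step by step:
Start: pos=(-7,7), heading=135, pen down
FD 10.2: (-7,7) -> (-14.212,14.212) [heading=135, draw]
PU: pen up
RT 90: heading 135 -> 45
FD 8.4: (-14.212,14.212) -> (-8.273,20.152) [heading=45, move]
LT 180: heading 45 -> 225
BK 1.4: (-8.273,20.152) -> (-7.283,21.142) [heading=225, move]
FD 8.6: (-7.283,21.142) -> (-13.364,15.061) [heading=225, move]
FD 10: (-13.364,15.061) -> (-20.435,7.99) [heading=225, move]
BK 2.8: (-20.435,7.99) -> (-18.455,9.97) [heading=225, move]
RT 90: heading 225 -> 135
FD 8.8: (-18.455,9.97) -> (-24.678,16.192) [heading=135, move]
FD 10.1: (-24.678,16.192) -> (-31.819,23.334) [heading=135, move]
Final: pos=(-31.819,23.334), heading=135, 1 segment(s) drawn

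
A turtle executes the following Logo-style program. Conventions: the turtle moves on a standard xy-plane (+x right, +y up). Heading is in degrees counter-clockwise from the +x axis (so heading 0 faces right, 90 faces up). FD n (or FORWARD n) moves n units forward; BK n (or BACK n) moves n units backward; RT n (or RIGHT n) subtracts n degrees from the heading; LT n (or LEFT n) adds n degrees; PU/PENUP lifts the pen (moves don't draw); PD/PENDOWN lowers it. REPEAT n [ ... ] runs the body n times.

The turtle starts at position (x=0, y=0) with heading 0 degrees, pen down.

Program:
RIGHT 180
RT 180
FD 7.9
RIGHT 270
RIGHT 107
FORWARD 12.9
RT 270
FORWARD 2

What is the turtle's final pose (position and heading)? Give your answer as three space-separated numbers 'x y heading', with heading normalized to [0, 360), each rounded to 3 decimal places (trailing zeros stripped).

Answer: 20.821 -1.859 73

Derivation:
Executing turtle program step by step:
Start: pos=(0,0), heading=0, pen down
RT 180: heading 0 -> 180
RT 180: heading 180 -> 0
FD 7.9: (0,0) -> (7.9,0) [heading=0, draw]
RT 270: heading 0 -> 90
RT 107: heading 90 -> 343
FD 12.9: (7.9,0) -> (20.236,-3.772) [heading=343, draw]
RT 270: heading 343 -> 73
FD 2: (20.236,-3.772) -> (20.821,-1.859) [heading=73, draw]
Final: pos=(20.821,-1.859), heading=73, 3 segment(s) drawn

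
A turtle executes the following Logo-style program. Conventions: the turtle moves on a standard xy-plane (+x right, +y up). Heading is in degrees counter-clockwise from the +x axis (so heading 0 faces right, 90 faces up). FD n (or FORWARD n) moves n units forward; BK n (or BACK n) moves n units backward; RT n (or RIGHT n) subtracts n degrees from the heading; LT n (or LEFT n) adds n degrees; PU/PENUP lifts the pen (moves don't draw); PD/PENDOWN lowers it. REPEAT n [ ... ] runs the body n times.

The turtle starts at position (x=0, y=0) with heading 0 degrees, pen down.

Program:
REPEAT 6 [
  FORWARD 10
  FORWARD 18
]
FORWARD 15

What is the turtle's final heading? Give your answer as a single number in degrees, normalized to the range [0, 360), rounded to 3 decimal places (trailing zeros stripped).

Executing turtle program step by step:
Start: pos=(0,0), heading=0, pen down
REPEAT 6 [
  -- iteration 1/6 --
  FD 10: (0,0) -> (10,0) [heading=0, draw]
  FD 18: (10,0) -> (28,0) [heading=0, draw]
  -- iteration 2/6 --
  FD 10: (28,0) -> (38,0) [heading=0, draw]
  FD 18: (38,0) -> (56,0) [heading=0, draw]
  -- iteration 3/6 --
  FD 10: (56,0) -> (66,0) [heading=0, draw]
  FD 18: (66,0) -> (84,0) [heading=0, draw]
  -- iteration 4/6 --
  FD 10: (84,0) -> (94,0) [heading=0, draw]
  FD 18: (94,0) -> (112,0) [heading=0, draw]
  -- iteration 5/6 --
  FD 10: (112,0) -> (122,0) [heading=0, draw]
  FD 18: (122,0) -> (140,0) [heading=0, draw]
  -- iteration 6/6 --
  FD 10: (140,0) -> (150,0) [heading=0, draw]
  FD 18: (150,0) -> (168,0) [heading=0, draw]
]
FD 15: (168,0) -> (183,0) [heading=0, draw]
Final: pos=(183,0), heading=0, 13 segment(s) drawn

Answer: 0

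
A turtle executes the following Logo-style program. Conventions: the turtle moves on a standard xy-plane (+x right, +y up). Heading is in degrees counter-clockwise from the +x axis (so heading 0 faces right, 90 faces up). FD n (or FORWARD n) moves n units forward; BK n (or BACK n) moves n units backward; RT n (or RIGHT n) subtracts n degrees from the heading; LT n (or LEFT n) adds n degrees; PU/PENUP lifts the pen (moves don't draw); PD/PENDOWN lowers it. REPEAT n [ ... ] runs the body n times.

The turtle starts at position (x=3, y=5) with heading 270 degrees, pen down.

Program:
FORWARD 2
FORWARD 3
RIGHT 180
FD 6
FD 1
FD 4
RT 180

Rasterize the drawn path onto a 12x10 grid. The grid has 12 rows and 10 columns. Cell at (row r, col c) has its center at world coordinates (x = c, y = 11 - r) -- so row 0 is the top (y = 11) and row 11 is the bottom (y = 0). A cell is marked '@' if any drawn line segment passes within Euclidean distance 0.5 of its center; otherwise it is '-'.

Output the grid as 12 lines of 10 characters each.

Answer: ---@------
---@------
---@------
---@------
---@------
---@------
---@------
---@------
---@------
---@------
---@------
---@------

Derivation:
Segment 0: (3,5) -> (3,3)
Segment 1: (3,3) -> (3,0)
Segment 2: (3,0) -> (3,6)
Segment 3: (3,6) -> (3,7)
Segment 4: (3,7) -> (3,11)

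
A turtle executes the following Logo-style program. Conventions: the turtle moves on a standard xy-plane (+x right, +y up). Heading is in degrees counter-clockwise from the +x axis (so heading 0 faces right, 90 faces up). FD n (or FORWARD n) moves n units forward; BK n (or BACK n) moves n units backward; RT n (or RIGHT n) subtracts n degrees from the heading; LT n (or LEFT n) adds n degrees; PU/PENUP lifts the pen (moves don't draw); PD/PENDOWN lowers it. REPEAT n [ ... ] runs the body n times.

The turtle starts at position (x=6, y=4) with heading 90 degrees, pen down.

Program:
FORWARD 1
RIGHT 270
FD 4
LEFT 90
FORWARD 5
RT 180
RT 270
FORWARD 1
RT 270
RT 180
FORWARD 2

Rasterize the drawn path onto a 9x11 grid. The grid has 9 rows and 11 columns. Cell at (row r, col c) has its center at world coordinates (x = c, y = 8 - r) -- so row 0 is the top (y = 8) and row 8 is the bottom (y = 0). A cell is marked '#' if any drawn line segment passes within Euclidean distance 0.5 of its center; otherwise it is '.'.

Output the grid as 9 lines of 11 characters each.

Segment 0: (6,4) -> (6,5)
Segment 1: (6,5) -> (2,5)
Segment 2: (2,5) -> (2,-0)
Segment 3: (2,-0) -> (1,-0)
Segment 4: (1,-0) -> (1,2)

Answer: ...........
...........
...........
..#####....
..#...#....
..#........
.##........
.##........
.##........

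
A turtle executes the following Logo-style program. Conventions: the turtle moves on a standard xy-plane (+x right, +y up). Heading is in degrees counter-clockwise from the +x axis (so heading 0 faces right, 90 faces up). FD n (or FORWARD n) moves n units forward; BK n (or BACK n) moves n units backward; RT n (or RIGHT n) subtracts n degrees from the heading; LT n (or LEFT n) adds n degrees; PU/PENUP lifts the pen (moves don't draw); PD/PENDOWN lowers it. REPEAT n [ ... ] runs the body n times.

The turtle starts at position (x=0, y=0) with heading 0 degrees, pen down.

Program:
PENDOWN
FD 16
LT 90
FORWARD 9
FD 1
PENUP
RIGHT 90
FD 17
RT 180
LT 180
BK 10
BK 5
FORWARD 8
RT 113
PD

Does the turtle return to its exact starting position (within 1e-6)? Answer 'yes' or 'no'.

Executing turtle program step by step:
Start: pos=(0,0), heading=0, pen down
PD: pen down
FD 16: (0,0) -> (16,0) [heading=0, draw]
LT 90: heading 0 -> 90
FD 9: (16,0) -> (16,9) [heading=90, draw]
FD 1: (16,9) -> (16,10) [heading=90, draw]
PU: pen up
RT 90: heading 90 -> 0
FD 17: (16,10) -> (33,10) [heading=0, move]
RT 180: heading 0 -> 180
LT 180: heading 180 -> 0
BK 10: (33,10) -> (23,10) [heading=0, move]
BK 5: (23,10) -> (18,10) [heading=0, move]
FD 8: (18,10) -> (26,10) [heading=0, move]
RT 113: heading 0 -> 247
PD: pen down
Final: pos=(26,10), heading=247, 3 segment(s) drawn

Start position: (0, 0)
Final position: (26, 10)
Distance = 27.857; >= 1e-6 -> NOT closed

Answer: no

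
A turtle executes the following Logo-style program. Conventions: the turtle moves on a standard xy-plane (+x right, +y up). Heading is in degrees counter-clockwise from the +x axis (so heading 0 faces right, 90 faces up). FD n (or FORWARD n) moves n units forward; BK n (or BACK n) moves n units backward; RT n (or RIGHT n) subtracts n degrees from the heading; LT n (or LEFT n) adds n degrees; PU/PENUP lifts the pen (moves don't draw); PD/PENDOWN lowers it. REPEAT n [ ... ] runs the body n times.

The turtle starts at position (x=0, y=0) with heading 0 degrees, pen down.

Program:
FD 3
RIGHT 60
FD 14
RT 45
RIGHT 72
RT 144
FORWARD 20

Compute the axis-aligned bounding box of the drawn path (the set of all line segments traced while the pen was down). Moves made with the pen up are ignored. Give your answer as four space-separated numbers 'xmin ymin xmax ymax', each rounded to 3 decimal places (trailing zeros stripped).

Executing turtle program step by step:
Start: pos=(0,0), heading=0, pen down
FD 3: (0,0) -> (3,0) [heading=0, draw]
RT 60: heading 0 -> 300
FD 14: (3,0) -> (10,-12.124) [heading=300, draw]
RT 45: heading 300 -> 255
RT 72: heading 255 -> 183
RT 144: heading 183 -> 39
FD 20: (10,-12.124) -> (25.543,0.462) [heading=39, draw]
Final: pos=(25.543,0.462), heading=39, 3 segment(s) drawn

Segment endpoints: x in {0, 3, 10, 25.543}, y in {-12.124, 0, 0.462}
xmin=0, ymin=-12.124, xmax=25.543, ymax=0.462

Answer: 0 -12.124 25.543 0.462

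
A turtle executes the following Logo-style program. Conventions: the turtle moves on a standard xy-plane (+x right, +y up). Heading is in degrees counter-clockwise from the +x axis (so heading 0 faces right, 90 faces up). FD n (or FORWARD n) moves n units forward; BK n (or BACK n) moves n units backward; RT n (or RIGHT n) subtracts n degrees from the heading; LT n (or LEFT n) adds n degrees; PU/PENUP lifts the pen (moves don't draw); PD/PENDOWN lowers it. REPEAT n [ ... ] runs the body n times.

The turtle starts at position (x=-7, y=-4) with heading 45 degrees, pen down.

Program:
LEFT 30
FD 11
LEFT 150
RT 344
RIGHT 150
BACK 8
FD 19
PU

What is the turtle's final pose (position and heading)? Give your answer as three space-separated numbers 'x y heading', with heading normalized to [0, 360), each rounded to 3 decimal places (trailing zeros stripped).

Executing turtle program step by step:
Start: pos=(-7,-4), heading=45, pen down
LT 30: heading 45 -> 75
FD 11: (-7,-4) -> (-4.153,6.625) [heading=75, draw]
LT 150: heading 75 -> 225
RT 344: heading 225 -> 241
RT 150: heading 241 -> 91
BK 8: (-4.153,6.625) -> (-4.013,-1.374) [heading=91, draw]
FD 19: (-4.013,-1.374) -> (-4.345,17.624) [heading=91, draw]
PU: pen up
Final: pos=(-4.345,17.624), heading=91, 3 segment(s) drawn

Answer: -4.345 17.624 91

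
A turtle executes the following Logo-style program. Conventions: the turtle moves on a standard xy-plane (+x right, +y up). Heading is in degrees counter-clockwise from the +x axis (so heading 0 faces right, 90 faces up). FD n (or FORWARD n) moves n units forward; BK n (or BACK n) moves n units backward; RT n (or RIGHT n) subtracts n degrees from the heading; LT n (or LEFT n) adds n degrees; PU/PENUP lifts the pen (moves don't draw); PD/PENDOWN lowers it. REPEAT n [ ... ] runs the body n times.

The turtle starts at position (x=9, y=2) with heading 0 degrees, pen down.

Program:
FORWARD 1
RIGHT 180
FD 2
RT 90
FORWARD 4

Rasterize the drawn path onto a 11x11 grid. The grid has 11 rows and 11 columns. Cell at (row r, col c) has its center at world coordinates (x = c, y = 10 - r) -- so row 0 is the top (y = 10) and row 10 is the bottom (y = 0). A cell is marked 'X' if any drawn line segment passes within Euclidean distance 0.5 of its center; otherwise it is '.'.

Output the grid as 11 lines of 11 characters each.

Answer: ...........
...........
...........
...........
........X..
........X..
........X..
........X..
........XXX
...........
...........

Derivation:
Segment 0: (9,2) -> (10,2)
Segment 1: (10,2) -> (8,2)
Segment 2: (8,2) -> (8,6)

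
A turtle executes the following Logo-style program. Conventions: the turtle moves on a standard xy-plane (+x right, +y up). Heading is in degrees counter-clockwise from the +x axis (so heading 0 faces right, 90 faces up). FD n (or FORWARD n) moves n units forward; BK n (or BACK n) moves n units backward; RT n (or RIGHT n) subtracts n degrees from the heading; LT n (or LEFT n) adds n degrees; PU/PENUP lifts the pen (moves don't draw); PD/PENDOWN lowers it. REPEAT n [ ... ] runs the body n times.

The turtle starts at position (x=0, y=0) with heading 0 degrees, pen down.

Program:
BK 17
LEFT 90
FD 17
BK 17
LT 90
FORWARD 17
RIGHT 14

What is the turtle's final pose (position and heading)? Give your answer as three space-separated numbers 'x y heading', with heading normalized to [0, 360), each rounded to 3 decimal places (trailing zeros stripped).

Executing turtle program step by step:
Start: pos=(0,0), heading=0, pen down
BK 17: (0,0) -> (-17,0) [heading=0, draw]
LT 90: heading 0 -> 90
FD 17: (-17,0) -> (-17,17) [heading=90, draw]
BK 17: (-17,17) -> (-17,0) [heading=90, draw]
LT 90: heading 90 -> 180
FD 17: (-17,0) -> (-34,0) [heading=180, draw]
RT 14: heading 180 -> 166
Final: pos=(-34,0), heading=166, 4 segment(s) drawn

Answer: -34 0 166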